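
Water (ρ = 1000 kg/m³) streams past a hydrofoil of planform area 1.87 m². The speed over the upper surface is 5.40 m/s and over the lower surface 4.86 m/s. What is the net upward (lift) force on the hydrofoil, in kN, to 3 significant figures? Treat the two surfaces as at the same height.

F = 5.18 kN

From P + ½ρv² = const at equal height, P_low − P_up = ½ρ(v_up² − v_low²).
ΔP = ½·1000·(5.40² − 4.86²) = 2770 Pa.
Lift = ΔP · A = 2770 × 1.87 = 5180 N.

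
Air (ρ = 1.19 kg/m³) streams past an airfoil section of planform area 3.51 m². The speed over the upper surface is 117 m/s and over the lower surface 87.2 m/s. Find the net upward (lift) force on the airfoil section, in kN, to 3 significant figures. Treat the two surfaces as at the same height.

F ≈ 12.7 kN

With equal heights on the two surfaces, Bernoulli gives P_lower − P_upper = ½ρ(v_upper² − v_lower²).
ΔP = ½·1.19·(117² − 87.2²) = 3620 Pa.
Lift = ΔP · A = 3620 × 3.51 = 12700 N.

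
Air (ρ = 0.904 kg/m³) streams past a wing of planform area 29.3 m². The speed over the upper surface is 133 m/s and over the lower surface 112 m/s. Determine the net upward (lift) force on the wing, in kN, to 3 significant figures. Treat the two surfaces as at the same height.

F ≈ 68.1 kN

From P + ½ρv² = const at equal height, P_low − P_up = ½ρ(v_up² − v_low²).
ΔP = ½·0.904·(133² − 112²) = 2330 Pa.
Lift = ΔP · A = 2330 × 29.3 = 68100 N.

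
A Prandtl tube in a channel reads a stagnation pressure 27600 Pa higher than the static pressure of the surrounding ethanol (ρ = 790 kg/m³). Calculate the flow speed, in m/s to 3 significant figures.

v ≈ 8.36 m/s

Bernoulli between the free stream and the stagnation point: ½ρv² = P_stag − P_static.
v = √(2ΔP/ρ) = √(2·27600/790) = 8.36 m/s.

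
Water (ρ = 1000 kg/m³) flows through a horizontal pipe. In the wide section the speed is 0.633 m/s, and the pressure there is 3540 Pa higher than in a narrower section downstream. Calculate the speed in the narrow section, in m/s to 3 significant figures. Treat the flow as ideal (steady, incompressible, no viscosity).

Horizontal Bernoulli: P₁ + ½ρv₁² = P₂ + ½ρv₂², so v₂² = v₁² + 2(P₁ − P₂)/ρ.
v₂ = √(0.633² + 2·3540/1000) = √(0.401 + 7.08) = 2.74 m/s.

v₂ ≈ 2.74 m/s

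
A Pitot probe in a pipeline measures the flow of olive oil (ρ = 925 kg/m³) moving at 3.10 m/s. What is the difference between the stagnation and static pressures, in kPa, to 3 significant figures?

The dynamic pressure equals the rise in static pressure at the stagnation point: ΔP = ½ρv².
ΔP = ½·925·3.10² = 4440 Pa.

ΔP ≈ 4.44 kPa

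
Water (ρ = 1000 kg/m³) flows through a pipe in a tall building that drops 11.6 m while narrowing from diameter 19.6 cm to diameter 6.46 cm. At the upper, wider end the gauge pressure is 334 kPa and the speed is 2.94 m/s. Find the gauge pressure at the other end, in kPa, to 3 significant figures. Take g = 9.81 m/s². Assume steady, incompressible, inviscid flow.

The volume flow rate is constant, so v₂ = (A₁/A₂)v₁ = (302/32.8)·2.94 = 27.1 m/s.
Bernoulli: P₁ + ½ρv₁² + ρg h₁ = P₂ + ½ρv₂² + ρg h₂, so P₂ = P₁ + ½ρ(v₁² − v₂²) − ρg(h₂ − h₁).
P₂ = 334000 + ½·1000·(2.94² − 27.1²) − 1000·9.81·(−11.6) = 334000 + (-362000) − (-114000) = 85900 Pa.

P₂ ≈ 85.9 kPa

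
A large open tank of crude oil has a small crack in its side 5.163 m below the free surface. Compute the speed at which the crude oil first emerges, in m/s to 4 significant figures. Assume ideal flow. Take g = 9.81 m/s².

v ≈ 10.06 m/s

Torricelli's result v = √(2gh) gives v = √(2·9.81·5.163) = 10.06 m/s.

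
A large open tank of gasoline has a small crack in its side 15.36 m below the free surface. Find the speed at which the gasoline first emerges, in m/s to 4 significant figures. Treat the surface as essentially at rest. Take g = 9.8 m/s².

The surface is effectively still and both ends are open, so ½v² = gh and v = √(2·9.8·15.36) = 17.35 m/s.

v ≈ 17.35 m/s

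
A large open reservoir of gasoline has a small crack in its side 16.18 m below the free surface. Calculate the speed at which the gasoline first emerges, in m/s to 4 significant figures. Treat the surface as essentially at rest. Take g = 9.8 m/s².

Bernoulli from surface to hole (P equal, v_surface ≈ 0): v = √(2gh) = √(2×9.8×16.18) = 17.81 m/s.

17.81 m/s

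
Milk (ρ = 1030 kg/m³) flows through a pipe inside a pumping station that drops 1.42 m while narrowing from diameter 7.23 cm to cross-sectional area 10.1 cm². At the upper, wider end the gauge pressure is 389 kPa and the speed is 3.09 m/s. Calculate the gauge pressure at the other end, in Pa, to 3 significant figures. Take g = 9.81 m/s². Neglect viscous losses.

P₂ ≈ 327000 Pa

Mass conservation (A₁v₁ = A₂v₂) gives v₂ = 3.09 × 41.1/10.1 = 12.6 m/s.
Bernoulli: P₁ + ½ρv₁² + ρg h₁ = P₂ + ½ρv₂² + ρg h₂, so P₂ = P₁ + ½ρ(v₁² − v₂²) − ρg(h₂ − h₁).
P₂ = 389000 + ½·1030·(3.09² − 12.6²) − 1030·9.81·(−1.42) = 389000 + (-76300) − (-14300) = 327000 Pa.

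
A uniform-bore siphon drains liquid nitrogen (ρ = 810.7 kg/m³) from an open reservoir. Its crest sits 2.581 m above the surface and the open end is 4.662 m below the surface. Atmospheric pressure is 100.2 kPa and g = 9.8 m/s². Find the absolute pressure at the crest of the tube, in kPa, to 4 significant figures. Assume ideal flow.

The outlet speed comes from Torricelli: v = √(2g·4.662) = 9.559 m/s.
With constant cross-section the crest speed equals v; applying Bernoulli from the surface up to the crest, P_top = P_atm − ½ρv² − ρg·h_top.
P_top = 100200 − ½·810.7·9.559² − 810.7·9.8·2.581 = 42660 Pa.

42.66 kPa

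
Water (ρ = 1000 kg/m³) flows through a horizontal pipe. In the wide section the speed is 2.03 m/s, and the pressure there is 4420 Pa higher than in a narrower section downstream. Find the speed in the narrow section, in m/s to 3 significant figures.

3.60 m/s

Along the level pipe P + ½ρv² is conserved, hence v₂² = v₁² + 2(P₁ − P₂)/ρ.
v₂ = √(2.03² + 2·4420/1000) = √(4.12 + 8.84) = 3.60 m/s.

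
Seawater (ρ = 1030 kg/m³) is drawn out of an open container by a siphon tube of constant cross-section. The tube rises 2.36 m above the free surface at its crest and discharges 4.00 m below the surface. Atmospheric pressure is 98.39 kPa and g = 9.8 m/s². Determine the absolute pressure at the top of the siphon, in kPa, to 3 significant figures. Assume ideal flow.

From the surface to the outlet (both open to atmosphere, surface at rest): v = √(2g·h_out) = √(2·9.8·4.00) = 8.85 m/s.
The bore is uniform, so the speed at the crest is the same v. Bernoulli surface→crest: P_atm = P_top + ½ρv² + ρg·h_top.
P_top = 98390 − ½·1030·8.85² − 1030·9.8·2.36 = 34200 Pa.

P_top ≈ 34.2 kPa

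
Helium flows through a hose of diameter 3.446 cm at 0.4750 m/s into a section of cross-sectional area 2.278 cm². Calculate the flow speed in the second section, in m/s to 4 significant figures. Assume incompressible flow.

Mass conservation (A₁v₁ = A₂v₂) gives v₂ = 0.4750 × 9.327/2.278 = 1.945 m/s.

v₂ = 1.945 m/s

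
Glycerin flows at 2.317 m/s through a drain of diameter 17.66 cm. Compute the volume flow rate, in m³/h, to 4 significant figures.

Q = A·v = 0.02449 m² × 2.317 m/s = 0.05675 m³/s.
Converting: 0.05675 m³/s × 3600 = 204.3 m³/h.

Q = 204.3 m³/h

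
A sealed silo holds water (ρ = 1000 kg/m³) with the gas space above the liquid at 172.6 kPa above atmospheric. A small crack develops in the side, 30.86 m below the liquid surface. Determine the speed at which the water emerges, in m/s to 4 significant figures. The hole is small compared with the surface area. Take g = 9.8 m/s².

Take point 1 at the surface (v₁ ≈ 0) and point 2 at the hole (at atmospheric pressure). Bernoulli: P₁ + ρg h = P_atm + ½ρv₂².
With P₁ − P_atm = 172600 Pa, v₂ = √(2gh + 2ΔP/ρ) = √(2·9.8·30.86 + 2·172600/1000) = 30.82 m/s.

30.82 m/s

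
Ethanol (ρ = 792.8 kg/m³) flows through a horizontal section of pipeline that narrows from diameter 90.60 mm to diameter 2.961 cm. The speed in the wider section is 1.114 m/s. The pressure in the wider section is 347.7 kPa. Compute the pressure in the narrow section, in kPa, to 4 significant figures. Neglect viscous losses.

305.1 kPa

The volume flow rate is constant, so v₂ = (A₁/A₂)v₁ = (64.47/6.886)·1.114 = 10.43 m/s.
With no height change, Bernoulli's equation is P₁ + ½ρv₁² = P₂ + ½ρv₂².
P₂ = P₁ − ½ρ(v₂² − v₁²) = 347700 − ½·792.8·(10.43² − 1.114²) = 347700 − 42630 = 305100 Pa.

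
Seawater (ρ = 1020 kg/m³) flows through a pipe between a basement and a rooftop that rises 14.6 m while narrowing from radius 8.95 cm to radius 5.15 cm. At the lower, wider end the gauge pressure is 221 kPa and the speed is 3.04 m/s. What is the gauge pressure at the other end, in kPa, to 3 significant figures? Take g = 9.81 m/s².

P₂ ≈ 36.6 kPa

The volume flow rate is constant, so v₂ = (A₁/A₂)v₁ = (252/83.3)·3.04 = 9.18 m/s.
Bernoulli: P₁ + ½ρv₁² + ρg h₁ = P₂ + ½ρv₂² + ρg h₂, so P₂ = P₁ + ½ρ(v₁² − v₂²) − ρg(h₂ − h₁).
P₂ = 221000 + ½·1020·(3.04² − 9.18²) − 1020·9.81·(+14.6) = 221000 + (-38300) − (146000) = 36600 Pa.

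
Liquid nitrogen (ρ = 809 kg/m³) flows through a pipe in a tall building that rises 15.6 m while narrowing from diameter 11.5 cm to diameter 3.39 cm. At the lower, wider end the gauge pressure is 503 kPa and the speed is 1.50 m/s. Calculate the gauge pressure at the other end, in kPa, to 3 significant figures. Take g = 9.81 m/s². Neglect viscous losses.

P₂ = 260 kPa

The volume flow rate is constant, so v₂ = (A₁/A₂)v₁ = (104/9.03)·1.50 = 17.3 m/s.
Bernoulli: P₁ + ½ρv₁² + ρg h₁ = P₂ + ½ρv₂² + ρg h₂, so P₂ = P₁ + ½ρ(v₁² − v₂²) − ρg(h₂ − h₁).
P₂ = 503000 + ½·809·(1.50² − 17.3²) − 809·9.81·(+15.6) = 503000 + (-120000) − (124000) = 260000 Pa.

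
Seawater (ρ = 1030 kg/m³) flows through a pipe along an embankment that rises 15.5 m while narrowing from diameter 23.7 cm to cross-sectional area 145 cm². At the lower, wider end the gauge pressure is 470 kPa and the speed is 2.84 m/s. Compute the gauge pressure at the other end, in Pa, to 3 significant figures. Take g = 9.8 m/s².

Continuity gives A₁v₁ = A₂v₂, so v₂ = (441 cm²)/(145 cm²) × 2.84 m/s = 8.64 m/s.
Applying Bernoulli between the two ends and solving for P₂: P₂ = P₁ + ½ρ(v₁² − v₂²) − ρgΔh.
P₂ = 470000 + ½·1030·(2.84² − 8.64²) − 1030·9.8·(+15.5) = 470000 + (-34300) − (156000) = 279000 Pa.

P₂ ≈ 279000 Pa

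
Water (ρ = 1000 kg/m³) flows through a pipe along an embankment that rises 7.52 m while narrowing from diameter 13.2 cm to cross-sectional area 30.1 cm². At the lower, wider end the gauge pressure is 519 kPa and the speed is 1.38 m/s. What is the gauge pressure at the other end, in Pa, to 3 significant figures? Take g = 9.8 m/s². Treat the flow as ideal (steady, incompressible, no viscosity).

By continuity, v₂ = v₁·A₁/A₂ = 1.38·(137/30.1) = 6.27 m/s.
Bernoulli: P₁ + ½ρv₁² + ρg h₁ = P₂ + ½ρv₂² + ρg h₂, so P₂ = P₁ + ½ρ(v₁² − v₂²) − ρg(h₂ − h₁).
P₂ = 519000 + ½·1000·(1.38² − 6.27²) − 1000·9.8·(+7.52) = 519000 + (-18700) − (73700) = 427000 Pa.

427000 Pa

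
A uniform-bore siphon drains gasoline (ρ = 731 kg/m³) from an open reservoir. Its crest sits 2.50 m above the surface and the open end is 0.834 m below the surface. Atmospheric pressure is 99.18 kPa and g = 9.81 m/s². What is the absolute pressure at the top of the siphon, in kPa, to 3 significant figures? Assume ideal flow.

From the surface to the outlet (both open to atmosphere, surface at rest): v = √(2g·h_out) = √(2·9.81·0.834) = 4.05 m/s.
The bore is uniform, so the speed at the crest is the same v. Bernoulli surface→crest: P_atm = P_top + ½ρv² + ρg·h_top.
P_top = 99180 − ½·731·4.05² − 731·9.81·2.50 = 75300 Pa.

75.3 kPa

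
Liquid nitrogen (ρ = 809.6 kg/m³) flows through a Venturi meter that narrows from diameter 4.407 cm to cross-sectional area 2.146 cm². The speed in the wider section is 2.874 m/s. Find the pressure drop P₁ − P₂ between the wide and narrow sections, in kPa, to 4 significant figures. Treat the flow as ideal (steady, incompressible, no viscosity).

ΔP ≈ 165.6 kPa

The volume flow rate is constant, so v₂ = (A₁/A₂)v₁ = (15.25/2.146)·2.874 = 20.43 m/s.
With no height change, Bernoulli's equation is P₁ + ½ρv₁² = P₂ + ½ρv₂².
P₁ − P₂ = ½·809.6·(20.43² − 2.874²) = ½·809.6·409.1 = 165600 Pa.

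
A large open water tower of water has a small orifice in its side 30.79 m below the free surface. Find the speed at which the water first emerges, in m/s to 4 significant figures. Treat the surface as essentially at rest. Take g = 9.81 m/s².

With the surface at rest and both surface and jet at atmospheric pressure, Bernoulli gives ρg h = ½ρv², so v = √(2gh) = √(2·9.81·30.79) = 24.58 m/s.

v ≈ 24.58 m/s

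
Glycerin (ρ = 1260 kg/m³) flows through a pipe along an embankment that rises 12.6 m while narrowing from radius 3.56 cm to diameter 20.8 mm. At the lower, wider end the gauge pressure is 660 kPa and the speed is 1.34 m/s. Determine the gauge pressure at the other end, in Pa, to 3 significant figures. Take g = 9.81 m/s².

P₂ ≈ 350000 Pa

Continuity gives A₁v₁ = A₂v₂, so v₂ = (39.8 cm²)/(3.40 cm²) × 1.34 m/s = 15.7 m/s.
Energy conservation along the streamline gives P₂ = P₁ − ½ρ(v₂² − v₁²) − ρg(h₂ − h₁).
P₂ = 660000 + ½·1260·(1.34² − 15.7²) − 1260·9.81·(+12.6) = 660000 + (-154000) − (156000) = 350000 Pa.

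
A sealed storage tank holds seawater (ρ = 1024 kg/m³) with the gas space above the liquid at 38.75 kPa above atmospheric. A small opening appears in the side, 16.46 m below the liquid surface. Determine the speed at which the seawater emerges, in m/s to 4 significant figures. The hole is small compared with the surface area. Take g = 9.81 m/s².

19.97 m/s

Take point 1 at the surface (v₁ ≈ 0) and point 2 at the hole (at atmospheric pressure). Bernoulli: P₁ + ρg h = P_atm + ½ρv₂².
With P₁ − P_atm = 38750 Pa, v₂ = √(2gh + 2ΔP/ρ) = √(2·9.81·16.46 + 2·38750/1024) = 19.97 m/s.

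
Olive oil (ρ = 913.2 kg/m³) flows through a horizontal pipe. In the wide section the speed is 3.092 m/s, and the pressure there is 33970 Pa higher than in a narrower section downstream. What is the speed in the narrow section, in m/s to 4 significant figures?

v₂ = 9.163 m/s

Horizontal Bernoulli: P₁ + ½ρv₁² = P₂ + ½ρv₂², so v₂² = v₁² + 2(P₁ − P₂)/ρ.
v₂ = √(3.092² + 2·33970/913.2) = √(9.560 + 74.40) = 9.163 m/s.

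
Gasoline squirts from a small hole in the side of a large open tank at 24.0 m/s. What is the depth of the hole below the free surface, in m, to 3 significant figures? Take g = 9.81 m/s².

Torricelli: v = √(2gh), so h = v²/(2g).
h = 24.0²/(2·9.81) = 576/19.62 = 29.4 m.

h ≈ 29.4 m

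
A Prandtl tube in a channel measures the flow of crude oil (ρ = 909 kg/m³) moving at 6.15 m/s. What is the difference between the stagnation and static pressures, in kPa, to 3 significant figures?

The dynamic pressure equals the rise in static pressure at the stagnation point: ΔP = ½ρv².
ΔP = ½·909·6.15² = 17200 Pa.

ΔP ≈ 17.2 kPa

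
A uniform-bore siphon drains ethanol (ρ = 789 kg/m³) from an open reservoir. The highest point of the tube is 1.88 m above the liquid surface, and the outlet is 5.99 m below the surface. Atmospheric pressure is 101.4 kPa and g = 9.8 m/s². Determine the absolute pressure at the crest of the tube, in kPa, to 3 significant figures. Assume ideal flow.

Bernoulli surface→outlet gives ½v² = g·h_out, so v = √(2·9.8·5.99) = 10.8 m/s.
The bore is uniform, so the speed at the crest is the same v. Bernoulli surface→crest: P_atm = P_top + ½ρv² + ρg·h_top.
P_top = 101400 − ½·789·10.8² − 789·9.8·1.88 = 40500 Pa.

40.5 kPa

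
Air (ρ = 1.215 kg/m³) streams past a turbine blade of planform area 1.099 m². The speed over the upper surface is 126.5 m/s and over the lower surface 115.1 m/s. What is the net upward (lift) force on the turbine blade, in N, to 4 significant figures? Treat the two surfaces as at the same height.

F ≈ 1839 N

From P + ½ρv² = const at equal height, P_low − P_up = ½ρ(v_up² − v_low²).
ΔP = ½·1.215·(126.5² − 115.1²) = 1673 Pa.
Lift = ΔP · A = 1673 × 1.099 = 1839 N.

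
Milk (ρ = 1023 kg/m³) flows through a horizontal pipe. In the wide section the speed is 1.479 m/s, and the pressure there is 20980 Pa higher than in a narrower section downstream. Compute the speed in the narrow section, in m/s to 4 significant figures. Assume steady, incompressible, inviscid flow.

Horizontal Bernoulli: P₁ + ½ρv₁² = P₂ + ½ρv₂², so v₂² = v₁² + 2(P₁ − P₂)/ρ.
v₂ = √(1.479² + 2·20980/1023) = √(2.187 + 41.02) = 6.573 m/s.

v₂ ≈ 6.573 m/s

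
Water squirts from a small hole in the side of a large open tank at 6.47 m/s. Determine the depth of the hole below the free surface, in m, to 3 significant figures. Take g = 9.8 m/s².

For a small hole in a large open tank, ½v² = gh, giving h = v²/(2g).
h = 6.47²/(2·9.8) = 41.9/19.60 = 2.14 m.

h ≈ 2.14 m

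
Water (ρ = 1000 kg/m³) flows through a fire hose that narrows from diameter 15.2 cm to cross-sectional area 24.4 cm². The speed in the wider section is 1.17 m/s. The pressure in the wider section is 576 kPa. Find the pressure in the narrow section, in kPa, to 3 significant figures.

P₂ ≈ 539 kPa

By continuity, v₂ = v₁·A₁/A₂ = 1.17·(181/24.4) = 8.70 m/s.
With no height change, Bernoulli's equation is P₁ + ½ρv₁² = P₂ + ½ρv₂².
P₂ = P₁ − ½ρ(v₂² − v₁²) = 576000 − ½·1000·(8.70² − 1.17²) = 576000 − 37200 = 539000 Pa.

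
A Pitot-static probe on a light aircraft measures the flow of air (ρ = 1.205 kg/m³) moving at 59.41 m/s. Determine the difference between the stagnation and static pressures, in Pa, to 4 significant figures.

ΔP = 2127 Pa

Bernoulli between the free stream and the stagnation point: ½ρv² = P_stag − P_static.
ΔP = ½·1.205·59.41² = 2127 Pa.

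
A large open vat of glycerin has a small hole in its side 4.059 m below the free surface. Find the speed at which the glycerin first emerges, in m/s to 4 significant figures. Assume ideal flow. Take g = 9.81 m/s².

v ≈ 8.924 m/s

The surface is effectively still and both ends are open, so ½v² = gh and v = √(2·9.81·4.059) = 8.924 m/s.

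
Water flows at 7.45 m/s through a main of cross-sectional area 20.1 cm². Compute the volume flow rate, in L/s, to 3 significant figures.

Q = A·v = 0.00201 m² × 7.45 m/s = 0.0150 m³/s.
Converting: 0.0150 m³/s × 1000 = 15.0 L/s.

Q ≈ 15.0 L/s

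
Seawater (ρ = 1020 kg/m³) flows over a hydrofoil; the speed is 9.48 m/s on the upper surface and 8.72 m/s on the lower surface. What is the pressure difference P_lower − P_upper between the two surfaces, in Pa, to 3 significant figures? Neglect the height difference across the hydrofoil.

The pressure is lower where the speed is higher: ΔP = ½ρ(v_up² − v_low²).
ΔP = ½·1020·(9.48² − 8.72²) = 7050 Pa.

ΔP = 7050 Pa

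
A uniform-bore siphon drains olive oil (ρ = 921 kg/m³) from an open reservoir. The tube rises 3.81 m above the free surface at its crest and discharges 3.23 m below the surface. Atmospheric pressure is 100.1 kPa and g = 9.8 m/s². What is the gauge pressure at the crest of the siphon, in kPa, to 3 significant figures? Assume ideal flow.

Bernoulli surface→outlet gives ½v² = g·h_out, so v = √(2·9.8·3.23) = 7.96 m/s.
Continuity keeps v the same throughout the tube; from surface to crest, P_atm + 0 = P_top + ½ρv² + ρg·h_top.
P_top = 100100 − ½·921·7.96² − 921·9.8·3.81 = 36600 Pa. So P_gauge = P_top − P_atm = -63500 Pa.

P_gauge ≈ -63.5 kPa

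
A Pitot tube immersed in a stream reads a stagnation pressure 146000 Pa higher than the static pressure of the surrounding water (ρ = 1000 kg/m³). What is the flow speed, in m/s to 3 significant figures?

The dynamic pressure equals the rise in static pressure at the stagnation point: ΔP = ½ρv².
v = √(2ΔP/ρ) = √(2·146000/1000) = 17.1 m/s.

v ≈ 17.1 m/s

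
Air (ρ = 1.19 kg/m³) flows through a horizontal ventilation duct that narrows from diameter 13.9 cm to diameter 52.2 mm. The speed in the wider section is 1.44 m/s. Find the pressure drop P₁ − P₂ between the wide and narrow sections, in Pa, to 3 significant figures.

ΔP = 60.8 Pa

By continuity, v₂ = v₁·A₁/A₂ = 1.44·(152/21.4) = 10.2 m/s.
With no height change, Bernoulli's equation is P₁ + ½ρv₁² = P₂ + ½ρv₂².
P₁ − P₂ = ½·1.19·(10.2² − 1.44²) = ½·1.19·102 = 60.8 Pa.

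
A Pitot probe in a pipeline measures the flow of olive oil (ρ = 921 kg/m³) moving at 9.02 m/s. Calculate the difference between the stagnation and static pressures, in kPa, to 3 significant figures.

ΔP ≈ 37.5 kPa

At the stagnation point the flow is brought to rest, so Bernoulli gives P_stag − P_static = ½ρv².
ΔP = ½·921·9.02² = 37500 Pa.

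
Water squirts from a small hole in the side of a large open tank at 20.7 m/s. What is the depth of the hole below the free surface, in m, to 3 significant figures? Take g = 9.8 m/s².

For a small hole in a large open tank, ½v² = gh, giving h = v²/(2g).
h = 20.7²/(2·9.8) = 428/19.60 = 21.9 m.

h ≈ 21.9 m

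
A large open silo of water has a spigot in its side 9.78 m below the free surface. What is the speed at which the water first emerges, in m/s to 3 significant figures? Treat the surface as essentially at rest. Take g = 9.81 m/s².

Torricelli's result v = √(2gh) gives v = √(2·9.81·9.78) = 13.9 m/s.

v = 13.9 m/s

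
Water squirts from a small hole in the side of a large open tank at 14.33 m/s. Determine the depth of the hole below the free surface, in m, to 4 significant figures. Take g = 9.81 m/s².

h ≈ 10.47 m

For a small hole in a large open tank, ½v² = gh, giving h = v²/(2g).
h = 14.33²/(2·9.81) = 205.3/19.62 = 10.47 m.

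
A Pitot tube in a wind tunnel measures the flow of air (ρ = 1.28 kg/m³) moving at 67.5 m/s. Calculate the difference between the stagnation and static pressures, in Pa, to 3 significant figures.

Bernoulli between the free stream and the stagnation point: ½ρv² = P_stag − P_static.
ΔP = ½·1.28·67.5² = 2920 Pa.

ΔP = 2920 Pa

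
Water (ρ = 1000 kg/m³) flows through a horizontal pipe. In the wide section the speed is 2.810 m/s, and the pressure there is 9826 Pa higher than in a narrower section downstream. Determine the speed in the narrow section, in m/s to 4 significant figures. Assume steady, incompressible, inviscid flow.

Horizontal Bernoulli: P₁ + ½ρv₁² = P₂ + ½ρv₂², so v₂² = v₁² + 2(P₁ − P₂)/ρ.
v₂ = √(2.810² + 2·9826/1000) = √(7.896 + 19.65) = 5.249 m/s.

v₂ ≈ 5.249 m/s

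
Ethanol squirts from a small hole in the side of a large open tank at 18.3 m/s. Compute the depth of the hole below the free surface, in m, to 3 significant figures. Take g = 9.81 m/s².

Torricelli: v = √(2gh), so h = v²/(2g).
h = 18.3²/(2·9.81) = 335/19.62 = 17.1 m.

h = 17.1 m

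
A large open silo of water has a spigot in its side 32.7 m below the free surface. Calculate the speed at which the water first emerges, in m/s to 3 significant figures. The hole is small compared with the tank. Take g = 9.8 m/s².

v ≈ 25.3 m/s

Bernoulli from surface to hole (P equal, v_surface ≈ 0): v = √(2gh) = √(2×9.8×32.7) = 25.3 m/s.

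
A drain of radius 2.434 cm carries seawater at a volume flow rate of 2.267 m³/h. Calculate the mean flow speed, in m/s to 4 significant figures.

Q = 2.267 m³/h = 0.0006297 m³/s.
v = Q/A = 0.0006297 / 0.001861 = 0.3383 m/s.

v = 0.3383 m/s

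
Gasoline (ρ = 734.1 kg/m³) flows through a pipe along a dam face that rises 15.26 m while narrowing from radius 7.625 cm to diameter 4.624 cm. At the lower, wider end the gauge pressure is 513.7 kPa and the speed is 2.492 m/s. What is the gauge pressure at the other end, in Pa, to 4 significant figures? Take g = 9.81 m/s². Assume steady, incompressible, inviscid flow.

P₂ = 136400 Pa

Continuity gives A₁v₁ = A₂v₂, so v₂ = (182.7 cm²)/(16.79 cm²) × 2.492 m/s = 27.11 m/s.
Bernoulli: P₁ + ½ρv₁² + ρg h₁ = P₂ + ½ρv₂² + ρg h₂, so P₂ = P₁ + ½ρ(v₁² − v₂²) − ρg(h₂ − h₁).
P₂ = 513700 + ½·734.1·(2.492² − 27.11²) − 734.1·9.81·(+15.26) = 513700 + (-267400) − (109900) = 136400 Pa.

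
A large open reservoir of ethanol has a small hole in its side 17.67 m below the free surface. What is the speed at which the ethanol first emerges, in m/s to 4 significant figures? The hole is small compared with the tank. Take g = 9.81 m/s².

Bernoulli from surface to hole (P equal, v_surface ≈ 0): v = √(2gh) = √(2×9.81×17.67) = 18.62 m/s.

18.62 m/s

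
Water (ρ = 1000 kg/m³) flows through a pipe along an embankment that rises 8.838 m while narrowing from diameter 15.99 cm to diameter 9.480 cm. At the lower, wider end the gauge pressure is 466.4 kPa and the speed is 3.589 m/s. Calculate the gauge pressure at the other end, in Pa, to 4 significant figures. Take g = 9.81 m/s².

P₂ ≈ 334000 Pa

By continuity, v₂ = v₁·A₁/A₂ = 3.589·(200.8/70.58) = 10.21 m/s.
Energy conservation along the streamline gives P₂ = P₁ − ½ρ(v₂² − v₁²) − ρg(h₂ − h₁).
P₂ = 466400 + ½·1000·(3.589² − 10.21²) − 1000·9.81·(+8.838) = 466400 + (-45690) − (86700) = 334000 Pa.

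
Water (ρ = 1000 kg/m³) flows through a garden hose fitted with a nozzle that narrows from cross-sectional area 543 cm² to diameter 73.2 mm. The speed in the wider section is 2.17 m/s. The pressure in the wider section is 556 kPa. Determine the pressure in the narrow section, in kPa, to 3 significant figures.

Mass conservation (A₁v₁ = A₂v₂) gives v₂ = 2.17 × 543/42.1 = 28.0 m/s.
Along the horizontal streamline, P + ½ρv² is constant.
P₂ = P₁ − ½ρ(v₂² − v₁²) = 556000 − ½·1000·(28.0² − 2.17²) = 556000 − 390000 = 166000 Pa.

P₂ ≈ 166 kPa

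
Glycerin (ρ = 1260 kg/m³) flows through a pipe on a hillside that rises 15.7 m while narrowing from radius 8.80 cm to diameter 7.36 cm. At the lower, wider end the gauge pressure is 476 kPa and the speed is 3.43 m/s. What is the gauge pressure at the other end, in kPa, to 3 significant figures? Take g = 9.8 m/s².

P₂ ≈ 47.2 kPa

Continuity gives A₁v₁ = A₂v₂, so v₂ = (243 cm²)/(42.5 cm²) × 3.43 m/s = 19.6 m/s.
Bernoulli: P₁ + ½ρv₁² + ρg h₁ = P₂ + ½ρv₂² + ρg h₂, so P₂ = P₁ + ½ρ(v₁² − v₂²) − ρg(h₂ − h₁).
P₂ = 476000 + ½·1260·(3.43² − 19.6²) − 1260·9.8·(+15.7) = 476000 + (-235000) − (194000) = 47200 Pa.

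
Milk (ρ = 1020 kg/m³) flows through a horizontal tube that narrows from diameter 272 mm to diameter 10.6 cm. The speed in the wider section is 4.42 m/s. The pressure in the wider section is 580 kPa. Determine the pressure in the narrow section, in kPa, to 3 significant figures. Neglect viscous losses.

Mass conservation (A₁v₁ = A₂v₂) gives v₂ = 4.42 × 581/88.2 = 29.1 m/s.
With no height change, Bernoulli's equation is P₁ + ½ρv₁² = P₂ + ½ρv₂².
P₂ = P₁ − ½ρ(v₂² − v₁²) = 580000 − ½·1020·(29.1² − 4.42²) = 580000 − 422000 = 158000 Pa.

P₂ ≈ 158 kPa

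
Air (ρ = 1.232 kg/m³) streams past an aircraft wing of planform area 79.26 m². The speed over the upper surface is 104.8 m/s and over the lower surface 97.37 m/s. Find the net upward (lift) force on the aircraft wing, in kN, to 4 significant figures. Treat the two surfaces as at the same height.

The faster flow above has the lower pressure; Bernoulli (same height) gives ΔP = ½ρ(v_up² − v_low²).
ΔP = ½·1.232·(104.8² − 97.37²) = 925.3 Pa.
Lift = ΔP · A = 925.3 × 79.26 = 73340 N.

F = 73.34 kN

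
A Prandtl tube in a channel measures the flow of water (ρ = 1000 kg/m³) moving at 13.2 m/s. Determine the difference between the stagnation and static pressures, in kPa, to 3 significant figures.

The dynamic pressure equals the rise in static pressure at the stagnation point: ΔP = ½ρv².
ΔP = ½·1000·13.2² = 87100 Pa.

ΔP ≈ 87.1 kPa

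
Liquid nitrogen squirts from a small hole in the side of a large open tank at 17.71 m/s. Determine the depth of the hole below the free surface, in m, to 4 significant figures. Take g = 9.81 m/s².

Torricelli: v = √(2gh), so h = v²/(2g).
h = 17.71²/(2·9.81) = 313.6/19.62 = 15.99 m.

h ≈ 15.99 m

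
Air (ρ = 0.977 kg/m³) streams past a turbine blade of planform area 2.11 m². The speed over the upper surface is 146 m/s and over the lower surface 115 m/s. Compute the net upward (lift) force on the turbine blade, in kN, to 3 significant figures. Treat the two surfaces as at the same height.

From P + ½ρv² = const at equal height, P_low − P_up = ½ρ(v_up² − v_low²).
ΔP = ½·0.977·(146² − 115²) = 3950 Pa.
Lift = ΔP · A = 3950 × 2.11 = 8340 N.

F ≈ 8.34 kN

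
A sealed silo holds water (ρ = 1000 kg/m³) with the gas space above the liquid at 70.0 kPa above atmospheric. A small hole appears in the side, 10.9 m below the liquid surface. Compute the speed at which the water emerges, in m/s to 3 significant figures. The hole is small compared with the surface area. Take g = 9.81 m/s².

Take point 1 at the surface (v₁ ≈ 0) and point 2 at the hole (at atmospheric pressure). Bernoulli: P₁ + ρg h = P_atm + ½ρv₂².
With P₁ − P_atm = 70000 Pa, v₂ = √(2gh + 2ΔP/ρ) = √(2·9.81·10.9 + 2·70000/1000) = 18.8 m/s.

v ≈ 18.8 m/s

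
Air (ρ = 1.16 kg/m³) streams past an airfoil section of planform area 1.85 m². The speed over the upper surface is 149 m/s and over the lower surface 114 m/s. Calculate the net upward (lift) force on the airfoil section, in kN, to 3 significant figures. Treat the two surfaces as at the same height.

With equal heights on the two surfaces, Bernoulli gives P_lower − P_upper = ½ρ(v_upper² − v_lower²).
ΔP = ½·1.16·(149² − 114²) = 5340 Pa.
Lift = ΔP · A = 5340 × 1.85 = 9880 N.

F ≈ 9.88 kN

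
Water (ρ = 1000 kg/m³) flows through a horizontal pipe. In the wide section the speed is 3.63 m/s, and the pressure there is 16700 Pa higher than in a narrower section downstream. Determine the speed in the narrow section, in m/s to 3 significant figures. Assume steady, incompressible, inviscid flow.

With h₁ = h₂, rearranging Bernoulli gives v₂ = √(v₁² + 2ΔP/ρ).
v₂ = √(3.63² + 2·16700/1000) = √(13.2 + 33.4) = 6.82 m/s.

v₂ = 6.82 m/s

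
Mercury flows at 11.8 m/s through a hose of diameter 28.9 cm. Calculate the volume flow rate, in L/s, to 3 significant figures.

Q = A·v = 0.0656 m² × 11.8 m/s = 0.774 m³/s.
Converting: 0.774 m³/s × 1000 = 774 L/s.

774 L/s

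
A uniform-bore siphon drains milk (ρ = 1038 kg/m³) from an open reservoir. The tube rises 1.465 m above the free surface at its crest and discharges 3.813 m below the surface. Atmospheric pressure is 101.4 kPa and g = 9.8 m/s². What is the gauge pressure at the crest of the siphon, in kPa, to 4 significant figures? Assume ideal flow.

P_gauge ≈ -53.69 kPa

The outlet speed comes from Torricelli: v = √(2g·3.813) = 8.645 m/s.
Continuity keeps v the same throughout the tube; from surface to crest, P_atm + 0 = P_top + ½ρv² + ρg·h_top.
P_top = 101400 − ½·1038·8.645² − 1038·9.8·1.465 = 47710 Pa. So P_gauge = P_top − P_atm = -53690 Pa.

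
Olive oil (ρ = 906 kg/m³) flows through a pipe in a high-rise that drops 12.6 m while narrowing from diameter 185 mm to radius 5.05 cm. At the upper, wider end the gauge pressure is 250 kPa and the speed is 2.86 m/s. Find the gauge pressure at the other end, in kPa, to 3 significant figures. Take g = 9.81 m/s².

P₂ ≈ 324 kPa

Continuity gives A₁v₁ = A₂v₂, so v₂ = (269 cm²)/(80.1 cm²) × 2.86 m/s = 9.60 m/s.
Applying Bernoulli between the two ends and solving for P₂: P₂ = P₁ + ½ρ(v₁² − v₂²) − ρgΔh.
P₂ = 250000 + ½·906·(2.86² − 9.60²) − 906·9.81·(−12.6) = 250000 + (-38000) − (-112000) = 324000 Pa.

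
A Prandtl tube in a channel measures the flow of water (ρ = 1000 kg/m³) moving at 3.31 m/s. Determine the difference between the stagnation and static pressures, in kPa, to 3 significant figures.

At the stagnation point the flow is brought to rest, so Bernoulli gives P_stag − P_static = ½ρv².
ΔP = ½·1000·3.31² = 5480 Pa.

ΔP = 5.48 kPa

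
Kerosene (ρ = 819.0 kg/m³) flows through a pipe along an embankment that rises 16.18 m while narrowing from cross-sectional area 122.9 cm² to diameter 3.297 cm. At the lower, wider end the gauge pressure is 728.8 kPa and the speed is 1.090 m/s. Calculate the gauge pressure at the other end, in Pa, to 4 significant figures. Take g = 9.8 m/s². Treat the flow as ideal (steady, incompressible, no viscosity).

By continuity, v₂ = v₁·A₁/A₂ = 1.090·(122.9/8.537) = 15.69 m/s.
Energy conservation along the streamline gives P₂ = P₁ − ½ρ(v₂² − v₁²) − ρg(h₂ − h₁).
P₂ = 728800 + ½·819.0·(1.090² − 15.69²) − 819.0·9.8·(+16.18) = 728800 + (-100300) − (129900) = 498600 Pa.

P₂ ≈ 498600 Pa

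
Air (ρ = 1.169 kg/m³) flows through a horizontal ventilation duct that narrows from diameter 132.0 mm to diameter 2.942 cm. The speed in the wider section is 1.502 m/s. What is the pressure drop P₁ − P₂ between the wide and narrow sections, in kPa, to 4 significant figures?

Continuity gives A₁v₁ = A₂v₂, so v₂ = (136.8 cm²)/(6.798 cm²) × 1.502 m/s = 30.24 m/s.
The pipe is horizontal, so Bernoulli reduces to P₁ + ½ρv₁² = P₂ + ½ρv₂².
P₁ − P₂ = ½·1.169·(30.24² − 1.502²) = ½·1.169·912.0 = 533.1 Pa.

ΔP ≈ 0.5331 kPa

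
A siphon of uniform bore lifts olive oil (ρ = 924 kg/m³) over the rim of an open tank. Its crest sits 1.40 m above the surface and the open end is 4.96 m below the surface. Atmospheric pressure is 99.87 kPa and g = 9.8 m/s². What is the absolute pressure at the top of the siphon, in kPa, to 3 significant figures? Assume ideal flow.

Bernoulli surface→outlet gives ½v² = g·h_out, so v = √(2·9.8·4.96) = 9.86 m/s.
Continuity keeps v the same throughout the tube; from surface to crest, P_atm + 0 = P_top + ½ρv² + ρg·h_top.
P_top = 99870 − ½·924·9.86² − 924·9.8·1.40 = 42300 Pa.

42.3 kPa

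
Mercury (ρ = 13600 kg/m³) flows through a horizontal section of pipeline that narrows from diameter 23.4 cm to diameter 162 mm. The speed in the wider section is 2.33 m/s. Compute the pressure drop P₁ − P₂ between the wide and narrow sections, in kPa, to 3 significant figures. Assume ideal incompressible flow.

ΔP ≈ 124 kPa

The volume flow rate is constant, so v₂ = (A₁/A₂)v₁ = (430/206)·2.33 = 4.86 m/s.
Bernoulli (h₁ = h₂): P₁ − P₂ = ½ρ(v₂² − v₁²).
P₁ − P₂ = ½·13600·(4.86² − 2.33²) = ½·13600·18.2 = 124000 Pa.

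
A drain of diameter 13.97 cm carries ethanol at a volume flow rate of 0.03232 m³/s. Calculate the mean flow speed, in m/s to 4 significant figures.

Q = 0.03232 m³/s = 0.03232 m³/s.
v = Q/A = 0.03232 / 0.01533 = 2.109 m/s.

v ≈ 2.109 m/s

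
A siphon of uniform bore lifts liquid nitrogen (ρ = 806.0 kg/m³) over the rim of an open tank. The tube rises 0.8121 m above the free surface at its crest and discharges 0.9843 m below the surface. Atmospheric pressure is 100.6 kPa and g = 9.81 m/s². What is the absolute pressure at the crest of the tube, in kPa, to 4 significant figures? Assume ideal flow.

P_top ≈ 86.40 kPa

The outlet speed comes from Torricelli: v = √(2g·0.9843) = 4.395 m/s.
Continuity keeps v the same throughout the tube; from surface to crest, P_atm + 0 = P_top + ½ρv² + ρg·h_top.
P_top = 100600 − ½·806.0·4.395² − 806.0·9.81·0.8121 = 86400 Pa.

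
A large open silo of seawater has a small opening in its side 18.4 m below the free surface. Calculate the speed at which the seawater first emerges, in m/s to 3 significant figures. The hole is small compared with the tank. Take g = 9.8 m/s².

v ≈ 19.0 m/s

With the surface at rest and both surface and jet at atmospheric pressure, Bernoulli gives ρg h = ½ρv², so v = √(2gh) = √(2·9.8·18.4) = 19.0 m/s.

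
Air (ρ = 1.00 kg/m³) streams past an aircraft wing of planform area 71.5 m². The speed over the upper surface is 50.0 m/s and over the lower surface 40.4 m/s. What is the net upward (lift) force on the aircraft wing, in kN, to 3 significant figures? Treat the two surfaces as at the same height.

From P + ½ρv² = const at equal height, P_low − P_up = ½ρ(v_up² − v_low²).
ΔP = ½·1.00·(50.0² − 40.4²) = 434 Pa.
Lift = ΔP · A = 434 × 71.5 = 31000 N.

F ≈ 31.0 kN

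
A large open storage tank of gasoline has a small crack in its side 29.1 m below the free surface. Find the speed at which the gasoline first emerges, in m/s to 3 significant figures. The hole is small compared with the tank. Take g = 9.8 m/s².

v ≈ 23.9 m/s

Bernoulli from surface to hole (P equal, v_surface ≈ 0): v = √(2gh) = √(2×9.8×29.1) = 23.9 m/s.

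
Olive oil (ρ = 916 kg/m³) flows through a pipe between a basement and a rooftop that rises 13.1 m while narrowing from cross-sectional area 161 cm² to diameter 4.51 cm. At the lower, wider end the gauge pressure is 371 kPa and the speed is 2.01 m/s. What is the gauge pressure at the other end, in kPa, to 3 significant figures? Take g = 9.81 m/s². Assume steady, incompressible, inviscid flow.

67.2 kPa

Continuity gives A₁v₁ = A₂v₂, so v₂ = (161 cm²)/(16.0 cm²) × 2.01 m/s = 20.3 m/s.
Energy conservation along the streamline gives P₂ = P₁ − ½ρ(v₂² − v₁²) − ρg(h₂ − h₁).
P₂ = 371000 + ½·916·(2.01² − 20.3²) − 916·9.81·(+13.1) = 371000 + (-186000) − (118000) = 67200 Pa.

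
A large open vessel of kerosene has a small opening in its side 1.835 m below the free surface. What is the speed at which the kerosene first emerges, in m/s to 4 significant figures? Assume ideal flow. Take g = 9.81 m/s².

v ≈ 6.000 m/s

Bernoulli from surface to hole (P equal, v_surface ≈ 0): v = √(2gh) = √(2×9.81×1.835) = 6.000 m/s.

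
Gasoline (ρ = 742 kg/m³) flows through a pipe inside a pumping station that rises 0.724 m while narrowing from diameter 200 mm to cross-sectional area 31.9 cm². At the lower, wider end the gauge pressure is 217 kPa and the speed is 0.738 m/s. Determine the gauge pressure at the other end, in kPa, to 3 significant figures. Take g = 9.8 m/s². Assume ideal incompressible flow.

P₂ ≈ 192 kPa

Continuity gives A₁v₁ = A₂v₂, so v₂ = (314 cm²)/(31.9 cm²) × 0.738 m/s = 7.27 m/s.
Applying Bernoulli between the two ends and solving for P₂: P₂ = P₁ + ½ρ(v₁² − v₂²) − ρgΔh.
P₂ = 217000 + ½·742·(0.738² − 7.27²) − 742·9.8·(+0.724) = 217000 + (-19400) − (5260) = 192000 Pa.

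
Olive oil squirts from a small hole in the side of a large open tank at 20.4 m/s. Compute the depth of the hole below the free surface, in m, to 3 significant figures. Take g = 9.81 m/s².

21.2 m

Inverting v = √(2gh) gives h = v² / 2g.
h = 20.4²/(2·9.81) = 416/19.62 = 21.2 m.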